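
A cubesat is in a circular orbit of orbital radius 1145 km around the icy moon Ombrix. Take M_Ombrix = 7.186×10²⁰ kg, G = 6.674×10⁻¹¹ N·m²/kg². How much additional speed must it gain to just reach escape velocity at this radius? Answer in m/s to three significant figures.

μ = GM = 6.674×10⁻¹¹ × 7.186×10²⁰ = 4.796×10¹⁰ m³/s².
r = 1145 km = 1.145×10⁶ m.
Circular speed v_c = √(μ/r) = 204.7 m/s.
Escape speed v_esc = √(2μ/r) = √2 × v_c = 289.4 m/s.
Δv = v_esc − v_c = 84.77 m/s.

Δv ≈ 84.8 m/s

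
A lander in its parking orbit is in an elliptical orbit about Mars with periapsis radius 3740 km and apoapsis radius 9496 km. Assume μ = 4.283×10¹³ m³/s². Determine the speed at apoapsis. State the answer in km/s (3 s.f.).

Semi-major axis a = (r_p + r_a)/2 = 6618.0 km = 6.618×10⁶ m.
Vis-viva: v² = μ(2/r − 1/a) = 4.283×10¹³ × (2.106×10⁻⁷ − 1.511×10⁻⁷) = 2.549×10⁶ m²/s².
v = 1597 m/s = 1.597 km/s.

v ≈ 1.60 km/s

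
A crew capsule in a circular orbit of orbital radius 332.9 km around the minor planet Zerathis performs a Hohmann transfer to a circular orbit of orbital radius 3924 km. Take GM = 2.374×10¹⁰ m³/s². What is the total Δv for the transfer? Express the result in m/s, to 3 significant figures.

Δv_total ≈ 143 m/s

r₁ = 332.9 km = 3.329×10⁵ m.
r₂ = 3924 km = 3.924×10⁶ m.
Transfer ellipse a_t = (r₁ + r₂)/2 = 2.128×10⁶ m.
At r₁: circular v_c1 = √(μ/r₁) = 267.0 m/s; transfer-periapsis v_p = √[μ(2/r₁ − 1/a_t)] = 362.6 m/s.
Δv₁ = v_p − v_c1 = 95.55 m/s.
At r₂: circular v_c2 = √(μ/r₂) = 77.78 m/s; transfer-apoapsis v_a = √[μ(2/r₂ − 1/a_t)] = 30.76 m/s.
Δv₂ = v_c2 − v_a = 47.02 m/s.
Total Δv = Δv₁ + Δv₂ = 142.6 m/s.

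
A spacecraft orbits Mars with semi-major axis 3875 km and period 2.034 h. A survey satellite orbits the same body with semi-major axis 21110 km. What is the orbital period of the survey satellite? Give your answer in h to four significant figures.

Kepler's third law: T² ∝ a³, so T₂ = T₁ (a₂/a₁)^(3/2).
a₂/a₁ = 5.448, (a₂/a₁)^(3/2) = 12.72.
T₂ = 2.034 × 12.72 = 25.86 h.

T₂ ≈ 25.86 h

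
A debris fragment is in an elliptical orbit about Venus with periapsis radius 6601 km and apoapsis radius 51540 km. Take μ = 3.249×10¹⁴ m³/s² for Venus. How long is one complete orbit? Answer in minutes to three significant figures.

T ≈ 911 minutes

Semi-major axis a = (r_p + r_a)/2 = (6601.0 + 51540)/2 = 29070 km = 2.907×10⁷ m.
By Kepler's third law T = 2π√(a³/μ) = 2π × 8.696×10³ = 5.464×10⁴ s.
= 910.6 minutes.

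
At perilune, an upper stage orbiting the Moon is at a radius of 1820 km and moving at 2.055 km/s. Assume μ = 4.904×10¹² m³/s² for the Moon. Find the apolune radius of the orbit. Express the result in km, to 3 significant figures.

r_p = 1.820×10⁶ m.
Specific energy ε = v²/2 − μ/r = -5.830×10⁵ J/kg, so a = −μ/(2ε) = 4.206×10⁶ m.
The apsides satisfy r_p + r_a = 2a, so the apolune radius is 2a − r_p = 6.592×10⁶ m = 6591.8 km.

apolune radius ≈ 6590 km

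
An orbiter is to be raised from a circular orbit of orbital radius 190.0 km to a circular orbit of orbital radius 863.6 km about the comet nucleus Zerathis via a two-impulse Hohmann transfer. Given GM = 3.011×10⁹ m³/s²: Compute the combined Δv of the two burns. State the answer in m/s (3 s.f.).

r₁ = 190.0 km = 1.900×10⁵ m.
r₂ = 863.6 km = 8.636×10⁵ m.
Transfer ellipse a_t = (r₁ + r₂)/2 = 5.268×10⁵ m.
At r₁: circular v_c1 = √(μ/r₁) = 125.9 m/s; transfer-periapsis v_p = √[μ(2/r₁ − 1/a_t)] = 161.2 m/s.
Δv₁ = v_p − v_c1 = 35.29 m/s.
At r₂: circular v_c2 = √(μ/r₂) = 59.05 m/s; transfer-apoapsis v_a = √[μ(2/r₂ − 1/a_t)] = 35.46 m/s.
Δv₂ = v_c2 − v_a = 23.59 m/s.
Total Δv = Δv₁ + Δv₂ = 58.88 m/s.

Δv_total ≈ 58.9 m/s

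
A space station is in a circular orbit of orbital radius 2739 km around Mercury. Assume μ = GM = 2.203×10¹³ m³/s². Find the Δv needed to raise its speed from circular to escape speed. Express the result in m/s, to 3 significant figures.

Δv ≈ 1170 m/s

r = 2739 km = 2.739×10⁶ m.
Circular speed v_c = √(μ/r) = 2836 m/s.
Escape speed v_esc = √(2μ/r) = √2 × v_c = 4011 m/s.
Δv = v_esc − v_c = 1175 m/s.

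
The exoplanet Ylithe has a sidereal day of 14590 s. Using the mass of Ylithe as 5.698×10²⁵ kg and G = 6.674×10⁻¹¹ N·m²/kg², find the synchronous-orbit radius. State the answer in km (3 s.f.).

μ = GM = 6.674×10⁻¹¹ × 5.698×10²⁵ = 3.803×10¹⁵ m³/s².
A synchronous orbit has period T, so by Kepler's third law a = (μT²/4π²)^(1/3).
μT²/4π² = 3.803×10¹⁵ × (1.459×10⁴)² / 39.48 = 2.050×10²² m³.
a = 2.737×10⁷ m = 27371 km.

r_sync ≈ 27400 km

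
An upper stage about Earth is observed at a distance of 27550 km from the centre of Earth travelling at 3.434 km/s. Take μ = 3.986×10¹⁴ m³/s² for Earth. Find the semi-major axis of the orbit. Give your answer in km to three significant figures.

a ≈ 23200 km

r = 2.755×10⁷ m.
Specific orbital energy ε = v²/2 − μ/r = (3434)²/2 − 3.986×10¹⁴/2.755×10⁷ = -8.572×10⁶ J/kg.
Since ε = −μ/(2a), a = −μ/(2ε) = 2.325×10⁷ m = 23250 km.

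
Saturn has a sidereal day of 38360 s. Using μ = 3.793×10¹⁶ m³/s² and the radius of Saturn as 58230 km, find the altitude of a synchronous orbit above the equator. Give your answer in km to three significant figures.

A synchronous orbit has period T, so by Kepler's third law a = (μT²/4π²)^(1/3).
μT²/4π² = 3.793×10¹⁶ × (3.836×10⁴)² / 39.48 = 1.414×10²⁴ m³.
a = 1.122×10⁸ m = 1.1223×10⁵ km.
Altitude h = a − R = 1.1223×10⁵ − 58230 = 54005 km.

h_sync ≈ 54000 km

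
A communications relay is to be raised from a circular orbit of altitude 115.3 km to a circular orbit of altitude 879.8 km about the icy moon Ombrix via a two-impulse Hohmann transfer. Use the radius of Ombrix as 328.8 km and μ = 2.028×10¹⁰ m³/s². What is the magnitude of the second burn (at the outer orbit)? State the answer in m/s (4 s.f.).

Δv ≈ 34.57 m/s

r₁ = 328.8 + 115.3 = 444.10 km = 4.4410×10⁵ m.
r₂ = 328.8 + 879.8 = 1208.6 km = 1.2086×10⁶ m.
Transfer ellipse a_t = (r₁ + r₂)/2 = 8.264×10⁵ m.
At r₁: circular v_c1 = √(μ/r₁) = 213.7 m/s; transfer-periapsis v_p = √[μ(2/r₁ − 1/a_t)] = 258.4 m/s.
At r₂: circular v_c2 = √(μ/r₂) = 129.5 m/s; transfer-apoapsis v_a = √[μ(2/r₂ − 1/a_t)] = 94.96 m/s.
Δv₂ = v_c2 − v_a = 34.57 m/s.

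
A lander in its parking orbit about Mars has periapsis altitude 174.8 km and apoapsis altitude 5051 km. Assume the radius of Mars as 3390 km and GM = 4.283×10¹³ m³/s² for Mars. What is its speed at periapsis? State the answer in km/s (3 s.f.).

v ≈ 4.11 km/s

r_p = 3390 + 174.8 = 3564.8 km = 3.5648×10⁶ m.
r_a = 3390 + 5051 = 8441.0 km = 8.4410×10⁶ m.
Semi-major axis a = (r_p + r_a)/2 = 6002.9 km = 6.003×10⁶ m.
Vis-viva: v² = μ(2/r − 1/a) = 4.283×10¹³ × (5.610×10⁻⁷ − 1.666×10⁻⁷) = 1.689×10⁷ m²/s².
v = 4110 m/s = 4.110 km/s.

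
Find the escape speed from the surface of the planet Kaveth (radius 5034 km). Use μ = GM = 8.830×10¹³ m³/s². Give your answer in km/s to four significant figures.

v_esc ≈ 5.923 km/s

r = R = 5.034×10⁶ m.
Escape speed v_esc = √(2μ/r) = √(2 × 8.830×10¹³ / 5.034×10⁶) = √(3.508×10⁷) = 5923 m/s.
= 5.923 km/s.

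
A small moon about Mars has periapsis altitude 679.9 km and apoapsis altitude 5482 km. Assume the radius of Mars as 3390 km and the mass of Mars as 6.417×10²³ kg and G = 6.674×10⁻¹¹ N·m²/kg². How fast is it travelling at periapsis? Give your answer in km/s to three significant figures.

v ≈ 3.80 km/s

μ = GM = 6.674×10⁻¹¹ × 6.417×10²³ = 4.283×10¹³ m³/s².
r_p = 3390 + 679.9 = 4069.9 km = 4.0699×10⁶ m.
r_a = 3390 + 5482 = 8872.0 km = 8.8720×10⁶ m.
Semi-major axis a = (r_p + r_a)/2 = 6470.9 km = 6.471×10⁶ m.
Vis-viva: v² = μ(2/r − 1/a) = 4.283×10¹³ × (4.914×10⁻⁷ − 1.545×10⁻⁷) = 1.443×10⁷ m²/s².
v = 3798 m/s = 3.798 km/s.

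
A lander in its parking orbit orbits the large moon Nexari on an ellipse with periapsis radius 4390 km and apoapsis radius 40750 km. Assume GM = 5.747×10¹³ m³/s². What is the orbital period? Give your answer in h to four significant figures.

T ≈ 24.69 h

Semi-major axis a = (r_p + r_a)/2 = (4390.0 + 40750)/2 = 22570 km = 2.257×10⁷ m.
By Kepler's third law T = 2π√(a³/μ) = 2π × 1.414×10⁴ = 8.887×10⁴ s.
= 24.69 h.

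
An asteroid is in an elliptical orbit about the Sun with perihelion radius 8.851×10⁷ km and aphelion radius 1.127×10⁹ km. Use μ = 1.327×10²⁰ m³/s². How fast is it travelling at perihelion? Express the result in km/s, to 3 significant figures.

v ≈ 52.7 km/s

Semi-major axis a = (r_p + r_a)/2 = 6.0776×10⁸ km = 6.078×10¹¹ m.
Vis-viva: v² = μ(2/r − 1/a) = 1.327×10²⁰ × (2.260×10⁻¹¹ − 1.645×10⁻¹²) = 2.780×10⁹ m²/s².
v = 52730 m/s = 52.73 km/s.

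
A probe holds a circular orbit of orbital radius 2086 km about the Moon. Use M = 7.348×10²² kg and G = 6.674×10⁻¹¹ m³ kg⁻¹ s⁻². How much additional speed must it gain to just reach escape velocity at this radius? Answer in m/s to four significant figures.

Δv ≈ 635.1 m/s

μ = GM = 6.674×10⁻¹¹ × 7.348×10²² = 4.904×10¹² m³/s².
r = 2086 km = 2.086×10⁶ m.
Circular speed v_c = √(μ/r) = 1533 m/s.
Escape speed v_esc = √(2μ/r) = √2 × v_c = 2168 m/s.
Δv = v_esc − v_c = 635.1 m/s.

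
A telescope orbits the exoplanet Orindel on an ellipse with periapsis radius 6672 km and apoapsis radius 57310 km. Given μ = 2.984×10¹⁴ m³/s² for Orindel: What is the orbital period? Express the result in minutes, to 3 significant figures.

T ≈ 1100 minutes

Semi-major axis a = (r_p + r_a)/2 = (6672.0 + 57310)/2 = 31991 km = 3.199×10⁷ m.
By Kepler's third law T = 2π√(a³/μ) = 2π × 1.047×10⁴ = 6.581×10⁴ s.
= 1097 minutes.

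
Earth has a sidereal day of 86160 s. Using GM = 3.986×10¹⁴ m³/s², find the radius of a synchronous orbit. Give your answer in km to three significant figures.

A synchronous orbit has period T, so by Kepler's third law a = (μT²/4π²)^(1/3).
μT²/4π² = 3.986×10¹⁴ × (8.616×10⁴)² / 39.48 = 7.495×10²² m³.
a = 4.216×10⁷ m = 42163 km.

r_sync ≈ 42200 km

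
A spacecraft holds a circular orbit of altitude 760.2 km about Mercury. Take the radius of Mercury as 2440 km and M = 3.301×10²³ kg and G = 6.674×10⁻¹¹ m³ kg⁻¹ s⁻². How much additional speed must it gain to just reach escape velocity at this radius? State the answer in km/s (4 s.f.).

μ = GM = 6.674×10⁻¹¹ × 3.301×10²³ = 2.203×10¹³ m³/s².
r = 2440 + 760.2 = 3200.2 km = 3.2002×10⁶ m.
Circular speed v_c = √(μ/r) = 2624 m/s.
Escape speed v_esc = √(2μ/r) = √2 × v_c = 3711 m/s.
Δv = v_esc − v_c = 1087 m/s = 1.087 km/s.

Δv ≈ 1.087 km/s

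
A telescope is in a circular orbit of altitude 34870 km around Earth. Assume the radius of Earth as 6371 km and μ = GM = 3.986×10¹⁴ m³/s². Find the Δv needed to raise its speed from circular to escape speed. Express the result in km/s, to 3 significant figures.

r = 6371 + 34870 = 41241 km = 4.1241×10⁷ m.
Circular speed v_c = √(μ/r) = 3109 m/s.
Escape speed v_esc = √(2μ/r) = √2 × v_c = 4397 m/s.
Δv = v_esc − v_c = 1288 m/s = 1.288 km/s.

Δv ≈ 1.29 km/s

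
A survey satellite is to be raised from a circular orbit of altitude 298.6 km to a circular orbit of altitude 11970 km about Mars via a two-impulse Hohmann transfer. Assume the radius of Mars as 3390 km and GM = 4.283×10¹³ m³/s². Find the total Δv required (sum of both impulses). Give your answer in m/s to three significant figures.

r₁ = 3390 + 298.6 = 3688.6 km = 3.6886×10⁶ m.
r₂ = 3390 + 11970 = 15360 km = 1.5360×10⁷ m.
Transfer ellipse a_t = (r₁ + r₂)/2 = 9.524×10⁶ m.
At r₁: circular v_c1 = √(μ/r₁) = 3408 m/s; transfer-periapsis v_p = √[μ(2/r₁ − 1/a_t)] = 4327 m/s.
Δv₁ = v_p − v_c1 = 919.8 m/s.
At r₂: circular v_c2 = √(μ/r₂) = 1670 m/s; transfer-apoapsis v_a = √[μ(2/r₂ − 1/a_t)] = 1039 m/s.
Δv₂ = v_c2 − v_a = 630.7 m/s.
Total Δv = Δv₁ + Δv₂ = 1550 m/s.

Δv_total ≈ 1550 m/s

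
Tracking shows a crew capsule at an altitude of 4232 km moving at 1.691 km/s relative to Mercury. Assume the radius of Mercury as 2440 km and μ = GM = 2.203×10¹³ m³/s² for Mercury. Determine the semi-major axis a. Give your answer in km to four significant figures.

a ≈ 5884 km

r = 2440 + 4232 = 6672.0 km = 6.672×10⁶ m.
Specific orbital energy ε = v²/2 − μ/r = (1691)²/2 − 2.203×10¹³/6.672×10⁶ = -1.872×10⁶ J/kg.
Since ε = −μ/(2a), a = −μ/(2ε) = 5.884×10⁶ m = 5883.7 km.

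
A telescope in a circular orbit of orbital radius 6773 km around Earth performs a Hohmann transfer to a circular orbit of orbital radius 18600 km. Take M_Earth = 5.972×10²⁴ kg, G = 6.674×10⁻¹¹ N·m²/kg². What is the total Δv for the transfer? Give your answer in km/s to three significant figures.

Δv_total ≈ 2.86 km/s

μ = GM = 6.674×10⁻¹¹ × 5.972×10²⁴ = 3.986×10¹⁴ m³/s².
r₁ = 6773 km = 6.773×10⁶ m.
r₂ = 18600 km = 1.860×10⁷ m.
Transfer ellipse a_t = (r₁ + r₂)/2 = 1.269×10⁷ m.
At r₁: circular v_c1 = √(μ/r₁) = 7671 m/s; transfer-perigee v_p = √[μ(2/r₁ − 1/a_t)] = 9289 m/s.
Δv₁ = v_p − v_c1 = 1617 m/s.
At r₂: circular v_c2 = √(μ/r₂) = 4629 m/s; transfer-apogee v_a = √[μ(2/r₂ − 1/a_t)] = 3382 m/s.
Δv₂ = v_c2 − v_a = 1247 m/s.
Total Δv = Δv₁ + Δv₂ = 2864 m/s = 2.864 km/s.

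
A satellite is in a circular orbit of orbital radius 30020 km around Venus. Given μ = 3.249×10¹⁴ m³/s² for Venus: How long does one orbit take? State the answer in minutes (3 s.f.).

T ≈ 956 minutes

r = 30020 km = 3.002×10⁷ m.
Kepler's third law: T = 2π√(r³/μ) = 2π√((3.002×10⁷)³ / 3.249×10¹⁴).
r³/μ = 8.327×10⁷ s², so T = 2π × 9.125×10³ = 5.734×10⁴ s.
Converting: 5.734×10⁴ s ÷ 60.00 = 955.6 minutes.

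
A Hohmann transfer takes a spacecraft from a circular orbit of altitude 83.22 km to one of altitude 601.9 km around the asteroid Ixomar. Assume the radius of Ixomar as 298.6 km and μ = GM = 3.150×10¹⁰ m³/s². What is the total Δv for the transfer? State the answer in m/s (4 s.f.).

r₁ = 298.6 + 83.22 = 381.82 km = 3.8182×10⁵ m.
r₂ = 298.6 + 601.9 = 900.50 km = 9.0050×10⁵ m.
Transfer ellipse a_t = (r₁ + r₂)/2 = 6.412×10⁵ m.
At r₁: circular v_c1 = √(μ/r₁) = 287.2 m/s; transfer-periapsis v_p = √[μ(2/r₁ − 1/a_t)] = 340.4 m/s.
Δv₁ = v_p − v_c1 = 53.17 m/s.
At r₂: circular v_c2 = √(μ/r₂) = 187.0 m/s; transfer-apoapsis v_a = √[μ(2/r₂ − 1/a_t)] = 144.3 m/s.
Δv₂ = v_c2 − v_a = 42.70 m/s.
Total Δv = Δv₁ + Δv₂ = 95.87 m/s.

Δv_total ≈ 95.87 m/s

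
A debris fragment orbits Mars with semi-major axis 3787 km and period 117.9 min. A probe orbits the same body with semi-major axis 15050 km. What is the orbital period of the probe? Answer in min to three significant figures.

T₂ ≈ 934 min

Kepler's third law: T² ∝ a³, so T₂ = T₁ (a₂/a₁)^(3/2).
a₂/a₁ = 3.974, (a₂/a₁)^(3/2) = 7.922.
T₂ = 117.9 × 7.922 = 934.1 min.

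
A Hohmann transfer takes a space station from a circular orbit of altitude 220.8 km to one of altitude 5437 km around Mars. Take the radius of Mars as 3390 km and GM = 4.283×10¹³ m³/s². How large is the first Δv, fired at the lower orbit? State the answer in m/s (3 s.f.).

Δv ≈ 659 m/s

r₁ = 3390 + 220.8 = 3610.8 km = 3.6108×10⁶ m.
r₂ = 3390 + 5437 = 8827.0 km = 8.8270×10⁶ m.
Transfer ellipse a_t = (r₁ + r₂)/2 = 6.219×10⁶ m.
At r₁: circular v_c1 = √(μ/r₁) = 3444 m/s; transfer-periapsis v_p = √[μ(2/r₁ − 1/a_t)] = 4103 m/s.
Δv₁ = v_p − v_c1 = 659.1 m/s.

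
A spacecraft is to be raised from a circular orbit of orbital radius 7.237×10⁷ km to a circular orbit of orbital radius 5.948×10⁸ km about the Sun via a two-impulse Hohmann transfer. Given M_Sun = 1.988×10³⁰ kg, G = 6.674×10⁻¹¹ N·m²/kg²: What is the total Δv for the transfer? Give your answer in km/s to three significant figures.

Δv_total ≈ 22.3 km/s

μ = GM = 6.674×10⁻¹¹ × 1.988×10³⁰ = 1.327×10²⁰ m³/s².
r₁ = 7.237×10⁷ km = 7.237×10¹⁰ m.
r₂ = 5.948×10⁸ km = 5.948×10¹¹ m.
Transfer ellipse a_t = (r₁ + r₂)/2 = 3.336×10¹¹ m.
At r₁: circular v_c1 = √(μ/r₁) = 42820 m/s; transfer-perihelion v_p = √[μ(2/r₁ − 1/a_t)] = 57170 m/s.
Δv₁ = v_p − v_c1 = 14360 m/s.
At r₂: circular v_c2 = √(μ/r₂) = 14940 m/s; transfer-aphelion v_a = √[μ(2/r₂ − 1/a_t)] = 6957 m/s.
Δv₂ = v_c2 − v_a = 7979 m/s.
Total Δv = Δv₁ + Δv₂ = 22340 m/s = 22.34 km/s.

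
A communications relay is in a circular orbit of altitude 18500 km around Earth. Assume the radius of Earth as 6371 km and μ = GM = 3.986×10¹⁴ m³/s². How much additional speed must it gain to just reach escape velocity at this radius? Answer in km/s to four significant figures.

Δv ≈ 1.658 km/s

r = 6371 + 18500 = 24871 km = 2.4871×10⁷ m.
Circular speed v_c = √(μ/r) = 4003 m/s.
Escape speed v_esc = √(2μ/r) = √2 × v_c = 5662 m/s.
Δv = v_esc − v_c = 1658 m/s = 1.658 km/s.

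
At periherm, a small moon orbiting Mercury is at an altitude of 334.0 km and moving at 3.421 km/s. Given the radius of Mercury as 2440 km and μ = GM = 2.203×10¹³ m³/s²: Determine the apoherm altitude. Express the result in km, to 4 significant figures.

apoherm altitude ≈ 5327 km

r_p = 2440 + 334.0 = 2774.0 km = 2.774×10⁶ m.
Specific energy ε = v²/2 − μ/r = -2.090×10⁶ J/kg, so a = −μ/(2ε) = 5.270×10⁶ m.
The apsides satisfy r_p + r_a = 2a, so the apoherm radius is 2a − r_p = 7.767×10⁶ m = 7766.8 km.
Apoherm altitude = 7766.8 − 2440 = 5326.8 km.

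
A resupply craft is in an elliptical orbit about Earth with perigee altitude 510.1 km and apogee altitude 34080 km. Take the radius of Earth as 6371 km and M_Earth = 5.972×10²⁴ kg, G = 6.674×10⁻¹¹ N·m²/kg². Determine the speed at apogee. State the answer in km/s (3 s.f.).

μ = GM = 6.674×10⁻¹¹ × 5.972×10²⁴ = 3.986×10¹⁴ m³/s².
r_p = 6371 + 510.1 = 6881.1 km = 6.8811×10⁶ m.
r_a = 6371 + 34080 = 40451 km = 4.0451×10⁷ m.
Semi-major axis a = (r_p + r_a)/2 = 23666 km = 2.367×10⁷ m.
Vis-viva: v² = μ(2/r − 1/a) = 3.986×10¹⁴ × (4.944×10⁻⁸ − 4.225×10⁻⁸) = 2.865×10⁶ m²/s².
v = 1693 m/s = 1.693 km/s.

v ≈ 1.69 km/s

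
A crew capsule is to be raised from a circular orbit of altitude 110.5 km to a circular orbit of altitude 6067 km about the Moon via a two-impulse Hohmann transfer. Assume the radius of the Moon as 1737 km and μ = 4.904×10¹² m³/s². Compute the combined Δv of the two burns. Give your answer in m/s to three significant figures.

r₁ = 1737 + 110.5 = 1847.5 km = 1.8475×10⁶ m.
r₂ = 1737 + 6067 = 7804.0 km = 7.8040×10⁶ m.
Transfer ellipse a_t = (r₁ + r₂)/2 = 4.826×10⁶ m.
At r₁: circular v_c1 = √(μ/r₁) = 1629 m/s; transfer-perilune v_p = √[μ(2/r₁ − 1/a_t)] = 2072 m/s.
Δv₁ = v_p − v_c1 = 442.6 m/s.
At r₂: circular v_c2 = √(μ/r₂) = 792.7 m/s; transfer-apolune v_a = √[μ(2/r₂ − 1/a_t)] = 490.5 m/s.
Δv₂ = v_c2 − v_a = 302.2 m/s.
Total Δv = Δv₁ + Δv₂ = 744.9 m/s.

Δv_total ≈ 745 m/s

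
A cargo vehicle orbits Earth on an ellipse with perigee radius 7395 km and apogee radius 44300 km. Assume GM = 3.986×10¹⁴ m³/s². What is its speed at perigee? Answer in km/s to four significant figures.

v ≈ 9.612 km/s

Semi-major axis a = (r_p + r_a)/2 = 25848 km = 2.585×10⁷ m.
Vis-viva: v² = μ(2/r − 1/a) = 3.986×10¹⁴ × (2.705×10⁻⁷ − 3.869×10⁻⁸) = 9.238×10⁷ m²/s².
v = 9612 m/s = 9.612 km/s.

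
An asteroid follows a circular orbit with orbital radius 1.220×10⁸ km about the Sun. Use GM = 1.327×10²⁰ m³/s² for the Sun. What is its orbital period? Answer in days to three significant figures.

r = 1.220×10⁸ km = 1.220×10¹¹ m.
Kepler's third law: T = 2π√(r³/μ) = 2π√((1.220×10¹¹)³ / 1.327×10²⁰).
r³/μ = 1.368×10¹³ s², so T = 2π × 3.699×10⁶ = 2.324×10⁷ s.
Converting: 2.324×10⁷ s ÷ 86400 = 269.0 days.

T ≈ 269 days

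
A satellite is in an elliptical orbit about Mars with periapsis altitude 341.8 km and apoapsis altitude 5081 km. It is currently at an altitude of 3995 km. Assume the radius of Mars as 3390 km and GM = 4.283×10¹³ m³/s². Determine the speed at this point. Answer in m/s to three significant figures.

r_p = 3390 + 341.8 = 3731.8 km = 3.7318×10⁶ m.
r_a = 3390 + 5081 = 8471.0 km = 8.4710×10⁶ m.
r = 3390 + 3995 = 7385.0 km = 7.385×10⁶ m.
Semi-major axis a = (r_p + r_a)/2 = 6101.4 km = 6.101×10⁶ m.
Vis-viva: v² = μ(2/r − 1/a) = 4.283×10¹³ × (2.708×10⁻⁷ − 1.639×10⁻⁷) = 4.579×10⁶ m²/s².
v = 2140 m/s.

v ≈ 2140 m/s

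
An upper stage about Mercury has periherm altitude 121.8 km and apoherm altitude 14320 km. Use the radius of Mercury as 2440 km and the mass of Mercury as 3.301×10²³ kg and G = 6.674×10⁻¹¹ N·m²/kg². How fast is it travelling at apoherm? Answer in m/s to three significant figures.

μ = GM = 6.674×10⁻¹¹ × 3.301×10²³ = 2.203×10¹³ m³/s².
r_p = 2440 + 121.8 = 2561.8 km = 2.5618×10⁶ m.
r_a = 2440 + 14320 = 16760 km = 1.6760×10⁷ m.
Semi-major axis a = (r_p + r_a)/2 = 9660.9 km = 9.661×10⁶ m.
Vis-viva: v² = μ(2/r − 1/a) = 2.203×10¹³ × (1.193×10⁻⁷ − 1.035×10⁻⁷) = 3.486×10⁵ m²/s².
v = 590.4 m/s.

v ≈ 590 m/s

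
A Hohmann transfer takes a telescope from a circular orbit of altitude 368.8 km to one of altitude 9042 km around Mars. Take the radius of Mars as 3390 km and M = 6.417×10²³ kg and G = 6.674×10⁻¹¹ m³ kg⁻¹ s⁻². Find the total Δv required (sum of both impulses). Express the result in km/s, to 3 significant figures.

μ = GM = 6.674×10⁻¹¹ × 6.417×10²³ = 4.283×10¹³ m³/s².
r₁ = 3390 + 368.8 = 3758.8 km = 3.7588×10⁶ m.
r₂ = 3390 + 9042 = 12432 km = 1.2432×10⁷ m.
Transfer ellipse a_t = (r₁ + r₂)/2 = 8.095×10⁶ m.
At r₁: circular v_c1 = √(μ/r₁) = 3375 m/s; transfer-periapsis v_p = √[μ(2/r₁ − 1/a_t)] = 4183 m/s.
Δv₁ = v_p − v_c1 = 807.5 m/s.
At r₂: circular v_c2 = √(μ/r₂) = 1856 m/s; transfer-apoapsis v_a = √[μ(2/r₂ − 1/a_t)] = 1265 m/s.
Δv₂ = v_c2 − v_a = 591.3 m/s.
Total Δv = Δv₁ + Δv₂ = 1399 m/s = 1.399 km/s.

Δv_total ≈ 1.40 km/s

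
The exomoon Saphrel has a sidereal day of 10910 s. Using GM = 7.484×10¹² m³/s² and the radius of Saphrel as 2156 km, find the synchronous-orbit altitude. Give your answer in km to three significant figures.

h_sync ≈ 670 km

A synchronous orbit has period T, so by Kepler's third law a = (μT²/4π²)^(1/3).
μT²/4π² = 7.484×10¹² × (1.091×10⁴)² / 39.48 = 2.256×10¹⁹ m³.
a = 2.826×10⁶ m = 2825.8 km.
Altitude h = a − R = 2825.8 − 2156 = 669.80 km.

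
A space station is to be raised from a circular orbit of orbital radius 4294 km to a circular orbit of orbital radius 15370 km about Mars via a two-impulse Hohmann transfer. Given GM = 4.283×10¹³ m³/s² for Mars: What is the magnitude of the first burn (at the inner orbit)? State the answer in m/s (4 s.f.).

Δv ≈ 790.5 m/s

r₁ = 4294 km = 4.294×10⁶ m.
r₂ = 15370 km = 1.537×10⁷ m.
Transfer ellipse a_t = (r₁ + r₂)/2 = 9.832×10⁶ m.
At r₁: circular v_c1 = √(μ/r₁) = 3158 m/s; transfer-periapsis v_p = √[μ(2/r₁ − 1/a_t)] = 3949 m/s.
Δv₁ = v_p − v_c1 = 790.5 m/s.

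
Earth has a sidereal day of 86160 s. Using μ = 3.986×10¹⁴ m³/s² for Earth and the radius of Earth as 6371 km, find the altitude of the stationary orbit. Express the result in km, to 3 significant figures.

A synchronous orbit has period T, so by Kepler's third law a = (μT²/4π²)^(1/3).
μT²/4π² = 3.986×10¹⁴ × (8.616×10⁴)² / 39.48 = 7.495×10²² m³.
a = 4.216×10⁷ m = 42163 km.
Altitude h = a − R = 42163 − 6371 = 35792 km.

h_sync ≈ 35800 km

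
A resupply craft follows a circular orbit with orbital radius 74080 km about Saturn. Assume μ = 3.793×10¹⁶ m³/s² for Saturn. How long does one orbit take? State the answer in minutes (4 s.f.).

r = 74080 km = 7.408×10⁷ m.
Kepler's third law: T = 2π√(r³/μ) = 2π√((7.408×10⁷)³ / 3.793×10¹⁶).
r³/μ = 1.072×10⁷ s², so T = 2π × 3.274×10³ = 2.057×10⁴ s.
Converting: 2.057×10⁴ s ÷ 60.00 = 342.8 minutes.

T ≈ 342.8 minutes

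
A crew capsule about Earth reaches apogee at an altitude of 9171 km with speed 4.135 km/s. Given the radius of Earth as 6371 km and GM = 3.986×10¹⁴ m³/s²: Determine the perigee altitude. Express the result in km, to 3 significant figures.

perigee altitude ≈ 1400 km

r_a = 6371 + 9171 = 15542 km = 1.554×10⁷ m.
Specific energy ε = v²/2 − μ/r = -1.710×10⁷ J/kg, so a = −μ/(2ε) = 1.166×10⁷ m.
The apsides satisfy r_p + r_a = 2a, so the perigee radius is 2a − r_a = 7.771×10⁶ m = 7771.3 km.
Perigee altitude = 7771.3 − 6371 = 1400.3 km.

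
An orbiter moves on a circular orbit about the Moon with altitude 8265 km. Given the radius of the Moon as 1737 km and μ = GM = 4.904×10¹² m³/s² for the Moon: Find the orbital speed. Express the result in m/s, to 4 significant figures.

v ≈ 700.2 m/s

r = 1737 + 8265 = 10002 km = 1.0002×10⁷ m.
For a circular orbit v = √(μ/r) = √(4.904×10¹² / 1.000×10⁷) = √(4.903×10⁵) = 700.2 m/s.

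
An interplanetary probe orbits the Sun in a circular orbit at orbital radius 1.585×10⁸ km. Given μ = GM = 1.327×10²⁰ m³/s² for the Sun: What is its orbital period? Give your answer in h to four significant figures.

T ≈ 9561 h

r = 1.585×10⁸ km = 1.585×10¹¹ m.
Kepler's third law: T = 2π√(r³/μ) = 2π√((1.585×10¹¹)³ / 1.327×10²⁰).
r³/μ = 3.001×10¹³ s², so T = 2π × 5.478×10⁶ = 3.442×10⁷ s.
Converting: 3.442×10⁷ s ÷ 3600 = 9561 h.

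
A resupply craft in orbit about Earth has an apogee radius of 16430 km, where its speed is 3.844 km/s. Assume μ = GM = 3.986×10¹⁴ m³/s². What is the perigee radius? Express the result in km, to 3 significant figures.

r_a = 1.643×10⁷ m.
Specific energy ε = v²/2 − μ/r = -1.687×10⁷ J/kg, so a = −μ/(2ε) = 1.181×10⁷ m.
The apsides satisfy r_p + r_a = 2a, so the perigee radius is 2a − r_a = 7.194×10⁶ m = 7194.5 km.

perigee radius ≈ 7190 km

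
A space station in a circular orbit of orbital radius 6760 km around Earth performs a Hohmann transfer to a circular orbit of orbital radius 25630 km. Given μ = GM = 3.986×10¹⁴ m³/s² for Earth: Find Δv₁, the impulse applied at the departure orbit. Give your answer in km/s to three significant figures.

r₁ = 6760 km = 6.760×10⁶ m.
r₂ = 25630 km = 2.563×10⁷ m.
Transfer ellipse a_t = (r₁ + r₂)/2 = 1.620×10⁷ m.
At r₁: circular v_c1 = √(μ/r₁) = 7679 m/s; transfer-perigee v_p = √[μ(2/r₁ − 1/a_t)] = 9660 m/s.
Δv₁ = v_p − v_c1 = 1981 m/s.
= 1.981 km/s.

Δv ≈ 1.98 km/s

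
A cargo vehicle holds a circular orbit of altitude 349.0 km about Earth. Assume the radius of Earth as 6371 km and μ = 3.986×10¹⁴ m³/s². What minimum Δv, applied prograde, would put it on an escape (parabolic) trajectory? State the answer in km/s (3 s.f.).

Δv ≈ 3.19 km/s

r = 6371 + 349.0 = 6720.0 km = 6.7200×10⁶ m.
Circular speed v_c = √(μ/r) = 7702 m/s.
Escape speed v_esc = √(2μ/r) = √2 × v_c = 10890 m/s.
Δv = v_esc − v_c = 3190 m/s = 3.190 km/s.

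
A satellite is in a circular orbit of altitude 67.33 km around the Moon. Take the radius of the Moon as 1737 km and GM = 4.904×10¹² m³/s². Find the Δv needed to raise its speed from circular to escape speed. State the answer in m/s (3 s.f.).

r = 1737 + 67.33 = 1804.3 km = 1.8043×10⁶ m.
Circular speed v_c = √(μ/r) = 1649 m/s.
Escape speed v_esc = √(2μ/r) = √2 × v_c = 2331 m/s.
Δv = v_esc − v_c = 682.9 m/s.

Δv ≈ 683 m/s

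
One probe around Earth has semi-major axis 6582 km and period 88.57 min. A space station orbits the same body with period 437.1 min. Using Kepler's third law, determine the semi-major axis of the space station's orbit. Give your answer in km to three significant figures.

Kepler's third law: a³ ∝ T², so a₂ = a₁ (T₂/T₁)^(2/3).
T₂/T₁ = 4.935, (T₂/T₁)^(2/3) = 2.899.
a₂ = 6582 × 2.899 = 19080 km.

a₂ ≈ 19100 km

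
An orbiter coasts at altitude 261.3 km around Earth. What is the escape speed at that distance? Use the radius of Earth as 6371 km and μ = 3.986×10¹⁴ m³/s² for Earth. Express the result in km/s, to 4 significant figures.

r = 6371 + 261.3 = 6632.3 km = 6.6323×10⁶ m.
Escape speed v_esc = √(2μ/r) = √(2 × 3.986×10¹⁴ / 6.632×10⁶) = √(1.202×10⁸) = 10960 m/s.
= 10.96 km/s.

v_esc ≈ 10.96 km/s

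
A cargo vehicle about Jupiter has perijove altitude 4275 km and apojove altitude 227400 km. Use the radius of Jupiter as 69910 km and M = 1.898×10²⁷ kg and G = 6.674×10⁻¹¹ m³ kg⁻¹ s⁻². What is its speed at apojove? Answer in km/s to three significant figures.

v ≈ 13.0 km/s

μ = GM = 6.674×10⁻¹¹ × 1.898×10²⁷ = 1.267×10¹⁷ m³/s².
r_p = 69910 + 4275 = 74185 km = 7.4185×10⁷ m.
r_a = 69910 + 227400 = 297310 km = 2.9731×10⁸ m.
Semi-major axis a = (r_p + r_a)/2 = 1.8575×10⁵ km = 1.857×10⁸ m.
Vis-viva: v² = μ(2/r − 1/a) = 1.267×10¹⁷ × (6.727×10⁻⁹ − 5.384×10⁻⁹) = 1.702×10⁸ m²/s².
v = 13040 m/s = 13.04 km/s.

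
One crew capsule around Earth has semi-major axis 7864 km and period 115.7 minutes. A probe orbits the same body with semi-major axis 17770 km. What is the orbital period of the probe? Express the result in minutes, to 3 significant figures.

Kepler's third law: T² ∝ a³, so T₂ = T₁ (a₂/a₁)^(3/2).
a₂/a₁ = 2.260, (a₂/a₁)^(3/2) = 3.397.
T₂ = 115.7 × 3.397 = 393.0 minutes.

T₂ ≈ 393 minutes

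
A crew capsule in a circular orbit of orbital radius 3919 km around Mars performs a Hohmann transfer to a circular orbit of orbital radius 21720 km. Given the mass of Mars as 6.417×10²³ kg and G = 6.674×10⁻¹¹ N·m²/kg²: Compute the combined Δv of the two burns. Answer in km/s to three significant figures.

Δv_total ≈ 1.62 km/s

μ = GM = 6.674×10⁻¹¹ × 6.417×10²³ = 4.283×10¹³ m³/s².
r₁ = 3919 km = 3.919×10⁶ m.
r₂ = 21720 km = 2.172×10⁷ m.
Transfer ellipse a_t = (r₁ + r₂)/2 = 1.282×10⁷ m.
At r₁: circular v_c1 = √(μ/r₁) = 3306 m/s; transfer-periapsis v_p = √[μ(2/r₁ − 1/a_t)] = 4303 m/s.
Δv₁ = v_p − v_c1 = 997.2 m/s.
At r₂: circular v_c2 = √(μ/r₂) = 1404 m/s; transfer-apoapsis v_a = √[μ(2/r₂ − 1/a_t)] = 776.4 m/s.
Δv₂ = v_c2 − v_a = 627.8 m/s.
Total Δv = Δv₁ + Δv₂ = 1625 m/s = 1.625 km/s.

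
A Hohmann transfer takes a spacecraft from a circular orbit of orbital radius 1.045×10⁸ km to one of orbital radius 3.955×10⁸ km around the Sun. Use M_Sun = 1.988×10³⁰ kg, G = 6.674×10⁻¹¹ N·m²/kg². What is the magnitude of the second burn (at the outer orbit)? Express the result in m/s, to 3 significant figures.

μ = GM = 6.674×10⁻¹¹ × 1.988×10³⁰ = 1.327×10²⁰ m³/s².
r₁ = 1.045×10⁸ km = 1.045×10¹¹ m.
r₂ = 3.955×10⁸ km = 3.955×10¹¹ m.
Transfer ellipse a_t = (r₁ + r₂)/2 = 2.500×10¹¹ m.
At r₁: circular v_c1 = √(μ/r₁) = 35630 m/s; transfer-perihelion v_p = √[μ(2/r₁ − 1/a_t)] = 44820 m/s.
At r₂: circular v_c2 = √(μ/r₂) = 18320 m/s; transfer-aphelion v_a = √[μ(2/r₂ − 1/a_t)] = 11840 m/s.
Δv₂ = v_c2 − v_a = 6474 m/s.

Δv ≈ 6470 m/s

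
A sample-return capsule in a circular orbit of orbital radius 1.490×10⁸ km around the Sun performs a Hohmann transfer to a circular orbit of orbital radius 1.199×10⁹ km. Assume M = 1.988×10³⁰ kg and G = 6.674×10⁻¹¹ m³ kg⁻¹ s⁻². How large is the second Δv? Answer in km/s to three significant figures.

μ = GM = 6.674×10⁻¹¹ × 1.988×10³⁰ = 1.327×10²⁰ m³/s².
r₁ = 1.490×10⁸ km = 1.490×10¹¹ m.
r₂ = 1.199×10⁹ km = 1.199×10¹² m.
Transfer ellipse a_t = (r₁ + r₂)/2 = 6.740×10¹¹ m.
At r₁: circular v_c1 = √(μ/r₁) = 29840 m/s; transfer-perihelion v_p = √[μ(2/r₁ − 1/a_t)] = 39800 m/s.
At r₂: circular v_c2 = √(μ/r₂) = 10520 m/s; transfer-aphelion v_a = √[μ(2/r₂ − 1/a_t)] = 4946 m/s.
Δv₂ = v_c2 − v_a = 5573 m/s.
= 5.573 km/s.

Δv ≈ 5.57 km/s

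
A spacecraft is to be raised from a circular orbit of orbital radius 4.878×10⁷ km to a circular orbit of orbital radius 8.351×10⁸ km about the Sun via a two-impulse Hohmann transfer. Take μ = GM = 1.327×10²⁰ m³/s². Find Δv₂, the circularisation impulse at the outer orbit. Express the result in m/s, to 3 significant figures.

Δv ≈ 8420 m/s

r₁ = 4.878×10⁷ km = 4.878×10¹⁰ m.
r₂ = 8.351×10⁸ km = 8.351×10¹¹ m.
Transfer ellipse a_t = (r₁ + r₂)/2 = 4.419×10¹¹ m.
At r₁: circular v_c1 = √(μ/r₁) = 52160 m/s; transfer-perihelion v_p = √[μ(2/r₁ − 1/a_t)] = 71700 m/s.
At r₂: circular v_c2 = √(μ/r₂) = 12610 m/s; transfer-aphelion v_a = √[μ(2/r₂ − 1/a_t)] = 4188 m/s.
Δv₂ = v_c2 − v_a = 8418 m/s.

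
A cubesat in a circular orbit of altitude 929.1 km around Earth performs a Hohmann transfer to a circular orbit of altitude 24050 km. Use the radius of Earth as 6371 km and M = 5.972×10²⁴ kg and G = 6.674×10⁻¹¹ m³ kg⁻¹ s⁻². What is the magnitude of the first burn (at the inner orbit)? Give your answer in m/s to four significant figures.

Δv ≈ 1995 m/s

μ = GM = 6.674×10⁻¹¹ × 5.972×10²⁴ = 3.986×10¹⁴ m³/s².
r₁ = 6371 + 929.1 = 7300.1 km = 7.3001×10⁶ m.
r₂ = 6371 + 24050 = 30421 km = 3.0421×10⁷ m.
Transfer ellipse a_t = (r₁ + r₂)/2 = 1.886×10⁷ m.
At r₁: circular v_c1 = √(μ/r₁) = 7389 m/s; transfer-perigee v_p = √[μ(2/r₁ − 1/a_t)] = 9384 m/s.
Δv₁ = v_p − v_c1 = 1995 m/s.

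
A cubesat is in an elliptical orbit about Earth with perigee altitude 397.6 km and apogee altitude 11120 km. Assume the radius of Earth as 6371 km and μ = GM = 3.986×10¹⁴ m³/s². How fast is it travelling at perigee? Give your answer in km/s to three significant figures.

r_p = 6371 + 397.6 = 6768.6 km = 6.7686×10⁶ m.
r_a = 6371 + 11120 = 17491 km = 1.7491×10⁷ m.
Semi-major axis a = (r_p + r_a)/2 = 12130 km = 1.213×10⁷ m.
Vis-viva: v² = μ(2/r − 1/a) = 3.986×10¹⁴ × (2.955×10⁻⁷ − 8.244×10⁻⁸) = 8.492×10⁷ m²/s².
v = 9215 m/s = 9.215 km/s.

v ≈ 9.22 km/s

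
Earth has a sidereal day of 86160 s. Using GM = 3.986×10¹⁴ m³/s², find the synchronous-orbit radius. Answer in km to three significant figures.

r_sync ≈ 42200 km

A synchronous orbit has period T, so by Kepler's third law a = (μT²/4π²)^(1/3).
μT²/4π² = 3.986×10¹⁴ × (8.616×10⁴)² / 39.48 = 7.495×10²² m³.
a = 4.216×10⁷ m = 42163 km.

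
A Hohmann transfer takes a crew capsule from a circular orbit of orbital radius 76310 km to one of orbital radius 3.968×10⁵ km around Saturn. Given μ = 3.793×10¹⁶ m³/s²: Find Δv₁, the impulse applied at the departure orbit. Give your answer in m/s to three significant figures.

r₁ = 76310 km = 7.631×10⁷ m.
r₂ = 3.968×10⁵ km = 3.968×10⁸ m.
Transfer ellipse a_t = (r₁ + r₂)/2 = 2.366×10⁸ m.
At r₁: circular v_c1 = √(μ/r₁) = 22290 m/s; transfer-perikrone v_p = √[μ(2/r₁ − 1/a_t)] = 28870 m/s.
Δv₁ = v_p − v_c1 = 6580 m/s.

Δv ≈ 6580 m/s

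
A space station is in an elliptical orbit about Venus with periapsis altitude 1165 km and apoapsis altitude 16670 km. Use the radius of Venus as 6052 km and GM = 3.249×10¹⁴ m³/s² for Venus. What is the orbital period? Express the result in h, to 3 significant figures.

T ≈ 5.61 h

r_p = 6052 + 1165 = 7217.0 km = 7.2170×10⁶ m.
r_a = 6052 + 16670 = 22722 km = 2.2722×10⁷ m.
Semi-major axis a = (r_p + r_a)/2 = (7217.0 + 22722)/2 = 14970 km = 1.497×10⁷ m.
By Kepler's third law T = 2π√(a³/μ) = 2π × 3.213×10³ = 2.019×10⁴ s.
= 5.608 h.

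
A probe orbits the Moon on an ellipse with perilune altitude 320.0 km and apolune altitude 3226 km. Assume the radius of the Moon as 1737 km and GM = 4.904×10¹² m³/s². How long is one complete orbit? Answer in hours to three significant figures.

T ≈ 5.18 hours

r_p = 1737 + 320.0 = 2057.0 km = 2.0570×10⁶ m.
r_a = 1737 + 3226 = 4963.0 km = 4.9630×10⁶ m.
Semi-major axis a = (r_p + r_a)/2 = (2057.0 + 4963.0)/2 = 3510.0 km = 3.510×10⁶ m.
By Kepler's third law T = 2π√(a³/μ) = 2π × 2.970×10³ = 1.866×10⁴ s.
= 5.183 hours.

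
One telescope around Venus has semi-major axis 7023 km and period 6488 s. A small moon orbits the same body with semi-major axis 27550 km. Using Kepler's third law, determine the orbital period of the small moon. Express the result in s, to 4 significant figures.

Kepler's third law: T² ∝ a³, so T₂ = T₁ (a₂/a₁)^(3/2).
a₂/a₁ = 3.923, (a₂/a₁)^(3/2) = 7.770.
T₂ = 6488 × 7.770 = 50410 s.

T₂ ≈ 50410 s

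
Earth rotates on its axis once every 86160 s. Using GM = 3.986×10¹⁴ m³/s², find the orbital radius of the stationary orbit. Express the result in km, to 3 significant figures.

A synchronous orbit has period T, so by Kepler's third law a = (μT²/4π²)^(1/3).
μT²/4π² = 3.986×10¹⁴ × (8.616×10⁴)² / 39.48 = 7.495×10²² m³.
a = 4.216×10⁷ m = 42163 km.

r_sync ≈ 42200 km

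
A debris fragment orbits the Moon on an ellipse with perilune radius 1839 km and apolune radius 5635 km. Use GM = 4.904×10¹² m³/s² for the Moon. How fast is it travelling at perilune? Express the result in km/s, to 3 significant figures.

Semi-major axis a = (r_p + r_a)/2 = 3737.0 km = 3.737×10⁶ m.
Vis-viva: v² = μ(2/r − 1/a) = 4.904×10¹² × (1.088×10⁻⁶ − 2.676×10⁻⁷) = 4.021×10⁶ m²/s².
v = 2005 m/s = 2.005 km/s.

v ≈ 2.01 km/s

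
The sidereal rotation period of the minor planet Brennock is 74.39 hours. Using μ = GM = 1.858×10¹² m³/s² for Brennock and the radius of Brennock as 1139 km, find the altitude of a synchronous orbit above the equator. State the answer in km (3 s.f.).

T = 74.39 hours = 2.678×10⁵ s.
A synchronous orbit has period T, so by Kepler's third law a = (μT²/4π²)^(1/3).
μT²/4π² = 1.858×10¹² × (2.678×10⁵)² / 39.48 = 3.375×10²¹ m³.
a = 1.500×10⁷ m = 15001 km.
Altitude h = a − R = 15001 − 1139 = 13862 km.

h_sync ≈ 13900 km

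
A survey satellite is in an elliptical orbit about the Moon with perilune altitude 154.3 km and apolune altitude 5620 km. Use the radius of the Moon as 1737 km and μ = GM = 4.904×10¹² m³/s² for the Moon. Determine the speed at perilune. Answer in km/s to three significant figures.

v ≈ 2.03 km/s

r_p = 1737 + 154.3 = 1891.3 km = 1.8913×10⁶ m.
r_a = 1737 + 5620 = 7357.0 km = 7.3570×10⁶ m.
Semi-major axis a = (r_p + r_a)/2 = 4624.1 km = 4.624×10⁶ m.
Vis-viva: v² = μ(2/r − 1/a) = 4.904×10¹² × (1.057×10⁻⁶ − 2.163×10⁻⁷) = 4.125×10⁶ m²/s².
v = 2031 m/s = 2.031 km/s.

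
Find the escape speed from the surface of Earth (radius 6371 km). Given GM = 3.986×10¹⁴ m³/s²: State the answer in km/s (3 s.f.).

v_esc ≈ 11.2 km/s

r = R = 6.371×10⁶ m.
Escape speed v_esc = √(2μ/r) = √(2 × 3.986×10¹⁴ / 6.371×10⁶) = √(1.251×10⁸) = 11190 m/s.
= 11.19 km/s.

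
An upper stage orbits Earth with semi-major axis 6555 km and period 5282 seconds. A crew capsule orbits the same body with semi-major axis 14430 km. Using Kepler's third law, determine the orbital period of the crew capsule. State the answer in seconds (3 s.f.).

Kepler's third law: T² ∝ a³, so T₂ = T₁ (a₂/a₁)^(3/2).
a₂/a₁ = 2.201, (a₂/a₁)^(3/2) = 3.266.
T₂ = 5282 × 3.266 = 17250 seconds.

T₂ ≈ 17300 seconds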